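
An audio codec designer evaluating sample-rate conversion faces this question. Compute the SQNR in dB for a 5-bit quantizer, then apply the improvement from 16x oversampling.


Step 1 — baseline SQNR at Nyquist:
SQNR_base = 6.02*N + 1.76
          = 6.02*5 + 1.76
          = 31.86 dB

Step 2 — oversampling processing gain:
G = 10*log10(OSR) = 10*log10(16) = 12.04 dB

Step 3 — total:
SQNR_total = 31.86 + 12.04 = 43.9 dB

Base SQNR = 31.86 dB; oversampled SQNR = 43.9 dB


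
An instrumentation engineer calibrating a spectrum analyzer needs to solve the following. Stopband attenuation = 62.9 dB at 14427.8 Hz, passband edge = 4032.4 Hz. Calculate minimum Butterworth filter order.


Butterworth filter order formula:
n = log10(10^(A/10) - 1) / (2 * log10(f_stop/f_pass))
10^(62.9/10) - 1 = 1949843.5998
f_stop/f_pass = 14427.8 / 4032.4 = 3.578
n = 5.6806 -> ceil = 6

6


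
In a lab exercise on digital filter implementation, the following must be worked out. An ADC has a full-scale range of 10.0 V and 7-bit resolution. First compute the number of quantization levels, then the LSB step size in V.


Step 1 — number of quantization levels:
L = 2^N = 2^7 = 128

Step 2 — LSB step size:
delta = Vfs / L
      = 10.0 / 128
      = 0.078125 V

Levels = 128; step size = 0.078125 V


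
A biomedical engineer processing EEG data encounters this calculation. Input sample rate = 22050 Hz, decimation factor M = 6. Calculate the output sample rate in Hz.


Decimation reduces the sample rate:
fs_out = fs_in / M
       = 22050 / 6
       = 3675.0 Hz

3675.0 Hz


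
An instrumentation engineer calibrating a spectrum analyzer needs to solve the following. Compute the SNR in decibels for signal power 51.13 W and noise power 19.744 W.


SNR in decibels:
SNR = 10 * log10(Ps / Pn)
    = 10 * log10(51.13 / 19.744)
    = 10 * log10(2.5896)
    = 10 * 0.4132
    = 4.13 dB

4.13 dB


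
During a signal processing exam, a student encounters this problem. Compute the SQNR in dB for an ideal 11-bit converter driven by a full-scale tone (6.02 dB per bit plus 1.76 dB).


Theoretical SNR for a full-scale sinusoid:
SNR = 6.02 * N + 1.76
    = 6.02 * 11 + 1.76
    = 66.22 + 1.76
    = 67.98 dB

67.98 dB


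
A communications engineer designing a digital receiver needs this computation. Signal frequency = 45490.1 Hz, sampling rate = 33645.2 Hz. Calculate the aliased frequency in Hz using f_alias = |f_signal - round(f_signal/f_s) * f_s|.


Compute the nearest integer multiple of fs to the signal:
n = round(45490.1 / 33645.2) = 1
f_alias = |45490.1 - 1 * 33645.2|
        = |45490.1 - 33645.2|
        = 11844.9 Hz

11844.9


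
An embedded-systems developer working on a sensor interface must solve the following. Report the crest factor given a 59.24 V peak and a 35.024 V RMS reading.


Crest factor is the ratio of peak to RMS:
CF = V_peak / V_rms
   = 59.24 / 35.024
   = 1.6914

1.6914


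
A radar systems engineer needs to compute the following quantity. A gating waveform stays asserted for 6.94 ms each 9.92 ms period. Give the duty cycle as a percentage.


Duty cycle as a percentage:
DC = (t_on / T) * 100
   = (6.94 / 9.92) * 100
   = 0.699597 * 100
   = 69.96 %

69.96 %


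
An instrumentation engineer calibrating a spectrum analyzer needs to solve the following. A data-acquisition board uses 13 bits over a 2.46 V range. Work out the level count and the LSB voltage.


Step 1 — number of quantization levels:
L = 2^N = 2^13 = 8192

Step 2 — LSB step size:
delta = Vfs / L
      = 2.46 / 8192
      = 0.00030029 V

Levels = 8192; step size = 0.00030029 V


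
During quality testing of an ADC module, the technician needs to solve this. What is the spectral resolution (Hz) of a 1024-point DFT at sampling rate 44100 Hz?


DFT frequency resolution:
df = fs / N
   = 44100 / 1024
   = 43.0664 Hz

43.0664 Hz


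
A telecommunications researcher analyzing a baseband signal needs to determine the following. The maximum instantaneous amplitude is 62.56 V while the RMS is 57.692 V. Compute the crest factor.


Crest factor is the ratio of peak to RMS:
CF = V_peak / V_rms
   = 62.56 / 57.692
   = 1.0844

1.0844


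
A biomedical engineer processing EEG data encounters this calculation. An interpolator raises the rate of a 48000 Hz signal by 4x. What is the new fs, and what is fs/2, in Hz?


Step 1 — output sample rate after interpolation by L:
fs_out = L * fs_in = 4 * 48000 = 192000 Hz

Step 2 — Nyquist frequency of the output stream:
f_Nyq = fs_out / 2 = 192000 / 2 = 96000.0 Hz

fs_out = 192000 Hz; f_Nyquist = 96000.0 Hz


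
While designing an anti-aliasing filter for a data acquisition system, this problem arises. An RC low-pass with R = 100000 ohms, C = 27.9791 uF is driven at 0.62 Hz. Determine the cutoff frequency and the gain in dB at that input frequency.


Step 1 — cutoff frequency:
fc = 1 / (2*pi*R*C)
C = 27.9791 uF = 2.79791e-05 F
fc = 1 / (2*pi*100000*2.79791e-05)
   = 0.0568835 Hz

Step 2 — magnitude at f = 0.62 Hz:
|H(f)| = 1 / sqrt(1 + (f/fc)^2)
f/fc = 0.62 / 0.0568835 = 10.89947
|H| = 1 / sqrt(1 + 118.798446) = 0.0913639
|H|_dB = 20*log10(0.0913639) = -20.78 dB

fc = 0.0568835 Hz; |H(0.62 Hz)| = -20.78 dB


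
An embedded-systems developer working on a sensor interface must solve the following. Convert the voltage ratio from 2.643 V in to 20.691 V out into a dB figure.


Voltage gain in dB:
G = 20 * log10(Vout / Vin)
  = 20 * log10(20.691 / 2.643)
  = 20 * log10(7.828604)
  = 20 * 0.893684
  = 17.87 dB

17.87 dB


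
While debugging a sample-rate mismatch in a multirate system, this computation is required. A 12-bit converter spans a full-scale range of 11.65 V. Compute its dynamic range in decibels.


Dynamic range from full-scale to LSB:
V_min = V_max / 2^bits = 11.65 / 2^12
DR = 20 * log10(V_max / V_min)
   = 20 * log10(2^12)
   = 20 * 12 * log10(2)
   = 72.25 dB

72.25 dB


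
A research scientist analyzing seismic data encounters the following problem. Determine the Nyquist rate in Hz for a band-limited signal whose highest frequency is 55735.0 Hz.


The Nyquist rate is twice the maximum frequency component.
fs_min = 2 * fmax
      = 2 * 55735.0
      = 111470.0 Hz

111470.0


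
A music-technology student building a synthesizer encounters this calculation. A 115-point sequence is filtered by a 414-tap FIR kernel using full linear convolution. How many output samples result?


Linear convolution output length:
L = N + M - 1
  = 115 + 414 - 1
  = 528 samples

528


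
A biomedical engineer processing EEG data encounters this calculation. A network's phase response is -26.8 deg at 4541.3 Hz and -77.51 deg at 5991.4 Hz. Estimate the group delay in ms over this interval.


Group delay from phase difference:
tau = -d(phi)/d(omega)
d(phi) = -50.71 deg = -0.885056 rad
d(omega) = 2*pi*(5991.4 - 4541.3) = 9111.247 rad/s
tau = -(-0.885056) / 9111.247
    = 0.0971 ms

0.0971 ms


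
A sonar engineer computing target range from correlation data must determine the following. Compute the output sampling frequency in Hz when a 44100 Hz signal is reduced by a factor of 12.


Decimation reduces the sample rate:
fs_out = fs_in / M
       = 44100 / 12
       = 3675.0 Hz

3675.0 Hz


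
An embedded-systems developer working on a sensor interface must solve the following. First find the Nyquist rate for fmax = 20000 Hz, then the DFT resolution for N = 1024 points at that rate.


Step 1 — Nyquist sampling rate:
fs = 2 * fmax = 2 * 20000 = 40000 Hz

Step 2 — DFT bin spacing:
df = fs / N = 40000 / 1024 = 39.0625 Hz

39.0625 Hz


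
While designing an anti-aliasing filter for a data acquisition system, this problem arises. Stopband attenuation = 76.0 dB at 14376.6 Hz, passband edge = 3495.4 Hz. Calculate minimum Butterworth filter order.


Butterworth filter order formula:
n = log10(10^(A/10) - 1) / (2 * log10(f_stop/f_pass))
10^(76.0/10) - 1 = 39810716.0553
f_stop/f_pass = 14376.6 / 3495.4 = 4.113
n = 6.1873 -> ceil = 7

7


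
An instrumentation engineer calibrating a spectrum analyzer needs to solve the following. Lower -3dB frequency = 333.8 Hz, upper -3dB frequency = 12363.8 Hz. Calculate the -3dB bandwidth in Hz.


Bandwidth is the difference of -3dB frequencies:
BW = f_high - f_low
   = 12363.8 - 333.8
   = 12030.0 Hz

12030.0 Hz


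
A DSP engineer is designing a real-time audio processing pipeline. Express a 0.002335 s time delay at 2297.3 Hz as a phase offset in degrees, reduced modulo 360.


Phase shift from frequency and time delay:
phi = 360 * f * t_delay
    = 360 * 2297.3 * 0.002335
    = 1931.11 degrees
    mod 360 = 131.11 degrees

131.11 degrees


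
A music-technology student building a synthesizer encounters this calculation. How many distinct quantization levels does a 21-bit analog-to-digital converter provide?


Number of quantization levels = 2^N
= 2^21
= 2097152

2097152


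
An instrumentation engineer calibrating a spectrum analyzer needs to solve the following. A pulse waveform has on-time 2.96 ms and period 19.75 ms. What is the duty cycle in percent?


Duty cycle as a percentage:
DC = (t_on / T) * 100
   = (2.96 / 19.75) * 100
   = 0.149873 * 100
   = 14.99 %

14.99 %


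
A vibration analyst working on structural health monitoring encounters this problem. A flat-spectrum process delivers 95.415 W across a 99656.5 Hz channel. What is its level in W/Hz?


Power spectral density:
PSD = P / BW
    = 95.415 / 99656.5
    = 0.00095744 W/Hz

0.00095744 W/Hz


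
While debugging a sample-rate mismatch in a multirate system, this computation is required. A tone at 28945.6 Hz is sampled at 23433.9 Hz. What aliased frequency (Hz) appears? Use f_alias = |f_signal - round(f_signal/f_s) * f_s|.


Compute the nearest integer multiple of fs to the signal:
n = round(28945.6 / 23433.9) = 1
f_alias = |28945.6 - 1 * 23433.9|
        = |28945.6 - 23433.9|
        = 5511.7 Hz

5511.7


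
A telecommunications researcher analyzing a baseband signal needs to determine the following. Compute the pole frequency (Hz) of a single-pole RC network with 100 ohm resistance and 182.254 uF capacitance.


Cutoff frequency of a first-order RC filter:
fc = 1 / (2 * pi * R * C)
C = 182.254 uF = 0.000182254 F
fc = 1 / (2 * pi * 100 * 0.000182254)
   = 1 / 0.11451356549747
   = 8.73259 Hz

8.73259 Hz


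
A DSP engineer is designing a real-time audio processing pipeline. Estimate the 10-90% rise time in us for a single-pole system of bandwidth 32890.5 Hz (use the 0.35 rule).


Rise time from bandwidth relationship:
tr = 0.35 / BW
   = 0.35 / 32890.5
   = 1.064137061e-05 s
   = 10.6414 us

10.6414 us


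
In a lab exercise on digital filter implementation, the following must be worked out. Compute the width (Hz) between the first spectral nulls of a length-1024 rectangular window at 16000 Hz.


Main lobe width for a rectangular window:
Width = 2 * fs / N
      = 2 * 16000 / 1024
      = 32000 / 1024
      = 31.25 Hz

31.25 Hz


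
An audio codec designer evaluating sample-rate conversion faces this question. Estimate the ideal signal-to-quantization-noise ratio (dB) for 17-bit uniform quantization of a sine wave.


Theoretical SNR for a full-scale sinusoid:
SNR = 6.02 * N + 1.76
    = 6.02 * 17 + 1.76
    = 102.34 + 1.76
    = 104.1 dB

104.1 dB


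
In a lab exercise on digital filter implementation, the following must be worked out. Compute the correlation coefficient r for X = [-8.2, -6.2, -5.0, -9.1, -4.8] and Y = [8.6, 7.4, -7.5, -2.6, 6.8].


Pearson correlation coefficient (population):
r = cov(X,Y) / (std(X) * std(Y))
Mean X = -6.66, Mean Y = 2.54
Cov(X,Y) = -0.6596
Std(X) = 1.717673, Std(Y) = 6.414234
r = -0.0599

-0.0599


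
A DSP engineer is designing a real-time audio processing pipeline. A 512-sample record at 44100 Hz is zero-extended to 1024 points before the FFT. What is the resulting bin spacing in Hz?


Frequency resolution after zero-padding:
N_padded = 512 * 2 = 1024
df = fs / N_padded
   = 44100 / 1024
   = 43.0664 Hz

43.0664 Hz


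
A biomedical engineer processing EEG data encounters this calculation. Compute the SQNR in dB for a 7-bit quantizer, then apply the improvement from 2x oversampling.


Step 1 — baseline SQNR at Nyquist:
SQNR_base = 6.02*N + 1.76
          = 6.02*7 + 1.76
          = 43.9 dB

Step 2 — oversampling processing gain:
G = 10*log10(OSR) = 10*log10(2) = 3.01 dB

Step 3 — total:
SQNR_total = 43.9 + 3.01 = 46.91 dB

Base SQNR = 43.9 dB; oversampled SQNR = 46.91 dB


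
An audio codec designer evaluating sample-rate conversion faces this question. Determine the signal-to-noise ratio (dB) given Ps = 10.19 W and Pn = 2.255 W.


SNR in decibels:
SNR = 10 * log10(Ps / Pn)
    = 10 * log10(10.19 / 2.255)
    = 10 * log10(4.5188)
    = 10 * 0.655
    = 6.55 dB

6.55 dB


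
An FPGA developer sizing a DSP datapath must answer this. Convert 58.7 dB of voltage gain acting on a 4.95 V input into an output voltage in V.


Output voltage from dB gain:
V_out = V_in * 10^(gain_dB / 20)
      = 4.95 * 10^(58.7 / 20)
      = 4.95 * 860.993752
      = 4261.9191 V

4261.9191 V


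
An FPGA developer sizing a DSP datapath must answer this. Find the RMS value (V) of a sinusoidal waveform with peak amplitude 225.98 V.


RMS voltage for a sinusoidal waveform:
V_rms = V_peak / sqrt(2)
      = 225.98 / 1.414214
      = 159.792 V

159.792 V


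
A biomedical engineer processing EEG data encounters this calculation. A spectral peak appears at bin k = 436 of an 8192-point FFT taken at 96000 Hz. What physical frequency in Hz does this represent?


Frequency of DFT bin k:
f_k = k * fs / N
    = 436 * 96000 / 8192
    = 41856000 / 8192
    = 5109.375 Hz

5109.375 Hz


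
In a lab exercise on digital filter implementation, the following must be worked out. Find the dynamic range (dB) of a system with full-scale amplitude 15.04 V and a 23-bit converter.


Dynamic range from full-scale to LSB:
V_min = V_max / 2^bits = 15.04 / 2^23
DR = 20 * log10(V_max / V_min)
   = 20 * log10(2^23)
   = 20 * 23 * log10(2)
   = 138.47 dB

138.47 dB


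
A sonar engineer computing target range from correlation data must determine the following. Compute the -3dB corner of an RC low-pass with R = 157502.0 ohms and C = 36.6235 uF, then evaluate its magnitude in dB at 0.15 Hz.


Step 1 — cutoff frequency:
fc = 1 / (2*pi*R*C)
C = 36.6235 uF = 3.66235e-05 F
fc = 1 / (2*pi*157502.0*3.66235e-05)
   = 0.0275914 Hz

Step 2 — magnitude at f = 0.15 Hz:
|H(f)| = 1 / sqrt(1 + (f/fc)^2)
f/fc = 0.15 / 0.0275914 = 5.436477
|H| = 1 / sqrt(1 + 29.555282) = 0.1809076
|H|_dB = 20*log10(0.1809076) = -14.85 dB

fc = 0.0275914 Hz; |H(0.15 Hz)| = -14.85 dB


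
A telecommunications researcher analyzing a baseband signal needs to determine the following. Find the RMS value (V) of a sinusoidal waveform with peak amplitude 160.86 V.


RMS voltage for a sinusoidal waveform:
V_rms = V_peak / sqrt(2)
      = 160.86 / 1.414214
      = 113.745 V

113.745 V


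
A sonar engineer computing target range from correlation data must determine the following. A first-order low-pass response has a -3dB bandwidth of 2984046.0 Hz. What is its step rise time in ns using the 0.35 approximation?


Rise time from bandwidth relationship:
tr = 0.35 / BW
   = 0.35 / 2984046.0
   = 1.172904171e-07 s
   = 117.2904 ns

117.2904 ns


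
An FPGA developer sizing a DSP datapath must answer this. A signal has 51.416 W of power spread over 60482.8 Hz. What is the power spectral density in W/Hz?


Power spectral density:
PSD = P / BW
    = 51.416 / 60482.8
    = 0.00085009 W/Hz

0.00085009 W/Hz


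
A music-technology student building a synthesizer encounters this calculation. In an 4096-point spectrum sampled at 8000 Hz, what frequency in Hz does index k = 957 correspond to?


Frequency of DFT bin k:
f_k = k * fs / N
    = 957 * 8000 / 4096
    = 7656000 / 4096
    = 1869.141 Hz

1869.141 Hz


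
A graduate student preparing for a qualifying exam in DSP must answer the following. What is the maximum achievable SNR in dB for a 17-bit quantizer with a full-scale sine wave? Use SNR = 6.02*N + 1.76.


Theoretical SNR for a full-scale sinusoid:
SNR = 6.02 * N + 1.76
    = 6.02 * 17 + 1.76
    = 102.34 + 1.76
    = 104.1 dB

104.1 dB


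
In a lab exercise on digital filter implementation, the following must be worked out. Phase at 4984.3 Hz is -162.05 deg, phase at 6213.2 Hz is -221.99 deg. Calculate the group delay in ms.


Group delay from phase difference:
tau = -d(phi)/d(omega)
d(phi) = -59.94 deg = -1.04615 rad
d(omega) = 2*pi*(6213.2 - 4984.3) = 7721.4064 rad/s
tau = -(-1.04615) / 7721.4064
    = 0.1355 ms

0.1355 ms


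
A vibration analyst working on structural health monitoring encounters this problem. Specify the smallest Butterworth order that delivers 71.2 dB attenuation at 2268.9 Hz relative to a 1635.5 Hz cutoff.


Butterworth filter order formula:
n = log10(10^(A/10) - 1) / (2 * log10(f_stop/f_pass))
10^(71.2/10) - 1 = 13182566.3856
f_stop/f_pass = 2268.9 / 1635.5 = 1.3873
n = 25.0414 -> ceil = 26

26


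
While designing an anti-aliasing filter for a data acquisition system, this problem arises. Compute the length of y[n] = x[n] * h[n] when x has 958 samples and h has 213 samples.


Linear convolution output length:
L = N + M - 1
  = 958 + 213 - 1
  = 1170 samples

1170


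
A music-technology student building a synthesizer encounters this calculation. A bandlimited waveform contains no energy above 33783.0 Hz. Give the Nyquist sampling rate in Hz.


The Nyquist rate is twice the maximum frequency component.
fs_min = 2 * fmax
      = 2 * 33783.0
      = 67566.0 Hz

67566.0


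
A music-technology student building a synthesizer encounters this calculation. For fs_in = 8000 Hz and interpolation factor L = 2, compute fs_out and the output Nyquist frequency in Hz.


Step 1 — output sample rate after interpolation by L:
fs_out = L * fs_in = 2 * 8000 = 16000 Hz

Step 2 — Nyquist frequency of the output stream:
f_Nyq = fs_out / 2 = 16000 / 2 = 8000.0 Hz

fs_out = 16000 Hz; f_Nyquist = 8000.0 Hz


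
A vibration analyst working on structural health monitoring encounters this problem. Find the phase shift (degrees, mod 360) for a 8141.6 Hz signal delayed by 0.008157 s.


Phase shift from frequency and time delay:
phi = 360 * f * t_delay
    = 360 * 8141.6 * 0.008157
    = 23907.97 degrees
    mod 360 = 147.97 degrees

147.97 degrees


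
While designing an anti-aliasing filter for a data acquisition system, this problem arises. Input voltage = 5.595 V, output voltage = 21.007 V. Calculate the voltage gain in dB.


Voltage gain in dB:
G = 20 * log10(Vout / Vin)
  = 20 * log10(21.007 / 5.595)
  = 20 * log10(3.754602)
  = 20 * 0.574564
  = 11.49 dB

11.49 dB


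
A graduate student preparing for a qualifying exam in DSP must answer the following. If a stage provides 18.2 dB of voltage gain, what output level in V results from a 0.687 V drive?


Output voltage from dB gain:
V_out = V_in * 10^(gain_dB / 20)
      = 0.687 * 10^(18.2 / 20)
      = 0.687 * 8.128305
      = 5.5841 V

5.5841 V


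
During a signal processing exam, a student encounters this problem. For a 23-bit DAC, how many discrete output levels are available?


Number of quantization levels = 2^N
= 2^23
= 8388608

8388608


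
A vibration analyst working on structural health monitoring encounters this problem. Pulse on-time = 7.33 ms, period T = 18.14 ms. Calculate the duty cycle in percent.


Duty cycle as a percentage:
DC = (t_on / T) * 100
   = (7.33 / 18.14) * 100
   = 0.404079 * 100
   = 40.41 %

40.41 %


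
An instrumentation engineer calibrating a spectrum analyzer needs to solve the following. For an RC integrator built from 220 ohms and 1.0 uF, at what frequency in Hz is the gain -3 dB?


Cutoff frequency of a first-order RC filter:
fc = 1 / (2 * pi * R * C)
C = 1.0 uF = 1e-06 F
fc = 1 / (2 * pi * 220 * 1e-06)
   = 1 / 0.0013823007675795
   = 723.43156 Hz

723.43156 Hz


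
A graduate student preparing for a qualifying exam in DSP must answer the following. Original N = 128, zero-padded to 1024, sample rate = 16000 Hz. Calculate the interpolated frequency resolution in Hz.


Frequency resolution after zero-padding:
N_padded = 128 * 8 = 1024
df = fs / N_padded
   = 16000 / 1024
   = 15.625 Hz

15.625 Hz


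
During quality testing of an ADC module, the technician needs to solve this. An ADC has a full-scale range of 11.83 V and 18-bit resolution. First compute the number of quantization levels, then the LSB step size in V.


Step 1 — number of quantization levels:
L = 2^N = 2^18 = 262144

Step 2 — LSB step size:
delta = Vfs / L
      = 11.83 / 262144
      = 4.513e-05 V

Levels = 262144; step size = 4.513e-05 V


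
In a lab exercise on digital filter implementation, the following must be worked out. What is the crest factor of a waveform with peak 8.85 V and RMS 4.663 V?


Crest factor is the ratio of peak to RMS:
CF = V_peak / V_rms
   = 8.85 / 4.663
   = 1.8979

1.8979


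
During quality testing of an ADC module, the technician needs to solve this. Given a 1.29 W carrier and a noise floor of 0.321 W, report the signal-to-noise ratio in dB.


SNR in decibels:
SNR = 10 * log10(Ps / Pn)
    = 10 * log10(1.29 / 0.321)
    = 10 * log10(4.0187)
    = 10 * 0.6041
    = 6.04 dB

6.04 dB


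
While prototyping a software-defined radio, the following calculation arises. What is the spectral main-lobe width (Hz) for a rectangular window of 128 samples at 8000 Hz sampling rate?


Main lobe width for a rectangular window:
Width = 2 * fs / N
      = 2 * 8000 / 128
      = 16000 / 128
      = 125.0 Hz

125.0 Hz


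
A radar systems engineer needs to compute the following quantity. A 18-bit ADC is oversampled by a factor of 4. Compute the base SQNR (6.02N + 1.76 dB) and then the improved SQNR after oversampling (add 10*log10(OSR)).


Step 1 — baseline SQNR at Nyquist:
SQNR_base = 6.02*N + 1.76
          = 6.02*18 + 1.76
          = 110.12 dB

Step 2 — oversampling processing gain:
G = 10*log10(OSR) = 10*log10(4) = 6.02 dB

Step 3 — total:
SQNR_total = 110.12 + 6.02 = 116.14 dB

Base SQNR = 110.12 dB; oversampled SQNR = 116.14 dB


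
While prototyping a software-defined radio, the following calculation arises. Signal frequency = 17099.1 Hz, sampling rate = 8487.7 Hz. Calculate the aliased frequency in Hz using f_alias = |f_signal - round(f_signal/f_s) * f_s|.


Compute the nearest integer multiple of fs to the signal:
n = round(17099.1 / 8487.7) = 2
f_alias = |17099.1 - 2 * 8487.7|
        = |17099.1 - 16975.4|
        = 123.7 Hz

123.7


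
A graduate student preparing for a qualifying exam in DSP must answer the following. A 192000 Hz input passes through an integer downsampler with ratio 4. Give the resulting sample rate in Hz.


Decimation reduces the sample rate:
fs_out = fs_in / M
       = 192000 / 4
       = 48000.0 Hz

48000.0 Hz


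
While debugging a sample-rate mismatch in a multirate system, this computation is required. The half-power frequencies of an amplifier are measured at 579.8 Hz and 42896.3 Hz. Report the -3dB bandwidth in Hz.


Bandwidth is the difference of -3dB frequencies:
BW = f_high - f_low
   = 42896.3 - 579.8
   = 42316.5 Hz

42316.5 Hz


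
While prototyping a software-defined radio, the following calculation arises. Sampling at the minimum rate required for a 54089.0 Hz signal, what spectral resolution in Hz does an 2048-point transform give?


Step 1 — Nyquist sampling rate:
fs = 2 * fmax = 2 * 54089.0 = 108178.0 Hz

Step 2 — DFT bin spacing:
df = fs / N = 108178.0 / 2048 = 52.8213 Hz

52.8213 Hz


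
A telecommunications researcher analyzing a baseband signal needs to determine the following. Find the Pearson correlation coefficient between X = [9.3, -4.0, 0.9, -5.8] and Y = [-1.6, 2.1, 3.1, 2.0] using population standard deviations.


Pearson correlation coefficient (population):
r = cov(X,Y) / (std(X) * std(Y))
Mean X = 0.1, Mean Y = 1.4
Cov(X,Y) = -8.1625
Std(X) = 5.850214, Std(Y) = 1.784657
r = -0.7818

-0.7818


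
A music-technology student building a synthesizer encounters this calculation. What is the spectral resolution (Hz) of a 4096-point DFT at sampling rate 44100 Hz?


DFT frequency resolution:
df = fs / N
   = 44100 / 4096
   = 10.7666 Hz

10.7666 Hz


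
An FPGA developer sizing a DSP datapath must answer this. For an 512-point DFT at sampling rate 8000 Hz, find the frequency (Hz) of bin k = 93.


Frequency of DFT bin k:
f_k = k * fs / N
    = 93 * 8000 / 512
    = 744000 / 512
    = 1453.125 Hz

1453.125 Hz


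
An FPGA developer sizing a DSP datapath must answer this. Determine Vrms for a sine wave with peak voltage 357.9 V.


RMS voltage for a sinusoidal waveform:
V_rms = V_peak / sqrt(2)
      = 357.9 / 1.414214
      = 253.074 V

253.074 V


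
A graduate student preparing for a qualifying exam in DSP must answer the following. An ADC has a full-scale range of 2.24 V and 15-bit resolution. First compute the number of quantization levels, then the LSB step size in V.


Step 1 — number of quantization levels:
L = 2^N = 2^15 = 32768

Step 2 — LSB step size:
delta = Vfs / L
      = 2.24 / 32768
      = 6.836e-05 V

Levels = 32768; step size = 6.836e-05 V


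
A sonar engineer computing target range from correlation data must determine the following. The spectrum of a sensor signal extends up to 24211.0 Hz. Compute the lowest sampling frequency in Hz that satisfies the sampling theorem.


The Nyquist rate is twice the maximum frequency component.
fs_min = 2 * fmax
      = 2 * 24211.0
      = 48422.0 Hz

48422.0


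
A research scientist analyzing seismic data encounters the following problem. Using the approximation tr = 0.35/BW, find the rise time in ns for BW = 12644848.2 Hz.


Rise time from bandwidth relationship:
tr = 0.35 / BW
   = 0.35 / 12644848.2
   = 2.767925676e-08 s
   = 27.6793 ns

27.6793 ns


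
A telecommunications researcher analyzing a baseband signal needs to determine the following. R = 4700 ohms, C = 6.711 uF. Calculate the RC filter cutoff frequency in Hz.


Cutoff frequency of a first-order RC filter:
fc = 1 / (2 * pi * R * C)
C = 6.711 uF = 6.711e-06 F
fc = 1 / (2 * pi * 4700 * 6.711e-06)
   = 1 / 0.19818234600347
   = 5.045858 Hz

5.045858 Hz


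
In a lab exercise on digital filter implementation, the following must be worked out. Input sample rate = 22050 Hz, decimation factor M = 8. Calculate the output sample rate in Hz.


Decimation reduces the sample rate:
fs_out = fs_in / M
       = 22050 / 8
       = 2756.25 Hz

2756.25 Hz


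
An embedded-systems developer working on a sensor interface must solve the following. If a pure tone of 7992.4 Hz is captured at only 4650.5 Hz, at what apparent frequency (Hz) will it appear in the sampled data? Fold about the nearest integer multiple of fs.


Compute the nearest integer multiple of fs to the signal:
n = round(7992.4 / 4650.5) = 2
f_alias = |7992.4 - 2 * 4650.5|
        = |7992.4 - 9301.0|
        = 1308.6 Hz

1308.6


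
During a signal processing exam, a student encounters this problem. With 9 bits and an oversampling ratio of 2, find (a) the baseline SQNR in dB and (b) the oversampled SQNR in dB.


Step 1 — baseline SQNR at Nyquist:
SQNR_base = 6.02*N + 1.76
          = 6.02*9 + 1.76
          = 55.94 dB

Step 2 — oversampling processing gain:
G = 10*log10(OSR) = 10*log10(2) = 3.01 dB

Step 3 — total:
SQNR_total = 55.94 + 3.01 = 58.95 dB

Base SQNR = 55.94 dB; oversampled SQNR = 58.95 dB


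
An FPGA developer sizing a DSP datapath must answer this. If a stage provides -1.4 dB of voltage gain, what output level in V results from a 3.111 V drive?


Output voltage from dB gain:
V_out = V_in * 10^(gain_dB / 20)
      = 3.111 * 10^(-1.4 / 20)
      = 3.111 * 0.851138
      = 2.6479 V

2.6479 V


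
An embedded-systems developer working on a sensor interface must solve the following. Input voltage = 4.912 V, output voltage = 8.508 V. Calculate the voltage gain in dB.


Voltage gain in dB:
G = 20 * log10(Vout / Vin)
  = 20 * log10(8.508 / 4.912)
  = 20 * log10(1.732085)
  = 20 * 0.238569
  = 4.77 dB

4.77 dB


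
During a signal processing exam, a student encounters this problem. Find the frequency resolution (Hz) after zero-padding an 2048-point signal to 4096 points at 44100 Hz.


Frequency resolution after zero-padding:
N_padded = 2048 * 2 = 4096
df = fs / N_padded
   = 44100 / 4096
   = 10.7666 Hz

10.7666 Hz


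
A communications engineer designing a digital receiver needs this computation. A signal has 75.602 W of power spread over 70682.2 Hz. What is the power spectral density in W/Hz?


Power spectral density:
PSD = P / BW
    = 75.602 / 70682.2
    = 0.0010696 W/Hz

0.0010696 W/Hz


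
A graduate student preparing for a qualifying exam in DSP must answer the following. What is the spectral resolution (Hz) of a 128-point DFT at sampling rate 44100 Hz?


DFT frequency resolution:
df = fs / N
   = 44100 / 128
   = 344.5312 Hz

344.5312 Hz


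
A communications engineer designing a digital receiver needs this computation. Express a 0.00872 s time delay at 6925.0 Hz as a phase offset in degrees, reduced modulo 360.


Phase shift from frequency and time delay:
phi = 360 * f * t_delay
    = 360 * 6925.0 * 0.00872
    = 21738.96 degrees
    mod 360 = 138.96 degrees

138.96 degrees


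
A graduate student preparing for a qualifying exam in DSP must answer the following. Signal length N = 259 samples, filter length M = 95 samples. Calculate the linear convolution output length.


Linear convolution output length:
L = N + M - 1
  = 259 + 95 - 1
  = 353 samples

353


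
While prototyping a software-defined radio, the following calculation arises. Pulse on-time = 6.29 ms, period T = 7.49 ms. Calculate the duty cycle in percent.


Duty cycle as a percentage:
DC = (t_on / T) * 100
   = (6.29 / 7.49) * 100
   = 0.839786 * 100
   = 83.98 %

83.98 %


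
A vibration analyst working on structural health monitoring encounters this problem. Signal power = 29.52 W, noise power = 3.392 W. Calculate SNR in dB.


SNR in decibels:
SNR = 10 * log10(Ps / Pn)
    = 10 * log10(29.52 / 3.392)
    = 10 * log10(8.7028)
    = 10 * 0.9397
    = 9.4 dB

9.4 dB


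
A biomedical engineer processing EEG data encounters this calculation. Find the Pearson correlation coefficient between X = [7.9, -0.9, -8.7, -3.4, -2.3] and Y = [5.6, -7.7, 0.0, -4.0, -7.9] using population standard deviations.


Pearson correlation coefficient (population):
r = cov(X,Y) / (std(X) * std(Y))
Mean X = -1.48, Mean Y = -2.8
Cov(X,Y) = 12.444
Std(X) = 5.381598, Std(Y) = 5.096273
r = 0.4537

0.4537


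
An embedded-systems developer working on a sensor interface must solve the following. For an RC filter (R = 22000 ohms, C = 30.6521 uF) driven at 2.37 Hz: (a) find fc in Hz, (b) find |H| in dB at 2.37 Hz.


Step 1 — cutoff frequency:
fc = 1 / (2*pi*R*C)
C = 30.6521 uF = 3.06521e-05 F
fc = 1 / (2*pi*22000*3.06521e-05)
   = 0.236014 Hz

Step 2 — magnitude at f = 2.37 Hz:
|H(f)| = 1 / sqrt(1 + (f/fc)^2)
f/fc = 2.37 / 0.236014 = 10.041777
|H| = 1 / sqrt(1 + 100.837285) = 0.0990938
|H|_dB = 20*log10(0.0990938) = -20.08 dB

fc = 0.236014 Hz; |H(2.37 Hz)| = -20.08 dB


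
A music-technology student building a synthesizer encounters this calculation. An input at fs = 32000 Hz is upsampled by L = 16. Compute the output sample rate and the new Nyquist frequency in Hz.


Step 1 — output sample rate after interpolation by L:
fs_out = L * fs_in = 16 * 32000 = 512000 Hz

Step 2 — Nyquist frequency of the output stream:
f_Nyq = fs_out / 2 = 512000 / 2 = 256000.0 Hz

fs_out = 512000 Hz; f_Nyquist = 256000.0 Hz


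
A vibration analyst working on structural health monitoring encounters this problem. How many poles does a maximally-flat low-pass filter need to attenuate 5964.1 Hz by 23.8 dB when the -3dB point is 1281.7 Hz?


Butterworth filter order formula:
n = log10(10^(A/10) - 1) / (2 * log10(f_stop/f_pass))
10^(23.8/10) - 1 = 238.8833
f_stop/f_pass = 5964.1 / 1281.7 = 4.6533
n = 1.7807 -> ceil = 2

2


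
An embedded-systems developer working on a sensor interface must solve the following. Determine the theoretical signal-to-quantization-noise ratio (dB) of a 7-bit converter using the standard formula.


Theoretical SNR for a full-scale sinusoid:
SNR = 6.02 * N + 1.76
    = 6.02 * 7 + 1.76
    = 42.14 + 1.76
    = 43.9 dB

43.9 dB


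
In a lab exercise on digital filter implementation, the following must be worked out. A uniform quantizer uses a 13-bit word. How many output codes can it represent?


Number of quantization levels = 2^N
= 2^13
= 8192

8192


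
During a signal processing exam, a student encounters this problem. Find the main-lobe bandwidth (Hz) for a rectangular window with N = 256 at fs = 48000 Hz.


Main lobe width for a rectangular window:
Width = 2 * fs / N
      = 2 * 48000 / 256
      = 96000 / 256
      = 375.0 Hz

375.0 Hz


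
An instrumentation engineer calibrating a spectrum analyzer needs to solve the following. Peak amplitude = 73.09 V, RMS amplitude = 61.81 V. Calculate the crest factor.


Crest factor is the ratio of peak to RMS:
CF = V_peak / V_rms
   = 73.09 / 61.81
   = 1.1825

1.1825


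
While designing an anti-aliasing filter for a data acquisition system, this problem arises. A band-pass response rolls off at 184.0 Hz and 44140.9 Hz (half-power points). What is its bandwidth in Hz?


Bandwidth is the difference of -3dB frequencies:
BW = f_high - f_low
   = 44140.9 - 184.0
   = 43956.9 Hz

43956.9 Hz


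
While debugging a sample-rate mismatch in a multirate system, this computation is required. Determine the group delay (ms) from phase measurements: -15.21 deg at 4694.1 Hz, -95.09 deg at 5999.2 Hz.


Group delay from phase difference:
tau = -d(phi)/d(omega)
d(phi) = -79.88 deg = -1.394169 rad
d(omega) = 2*pi*(5999.2 - 4694.1) = 8200.1851 rad/s
tau = -(-1.394169) / 8200.1851
    = 0.17 ms

0.17 ms


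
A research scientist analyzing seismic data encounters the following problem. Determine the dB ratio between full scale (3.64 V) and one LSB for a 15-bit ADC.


Dynamic range from full-scale to LSB:
V_min = V_max / 2^bits = 3.64 / 2^15
DR = 20 * log10(V_max / V_min)
   = 20 * log10(2^15)
   = 20 * 15 * log10(2)
   = 90.31 dB

90.31 dB


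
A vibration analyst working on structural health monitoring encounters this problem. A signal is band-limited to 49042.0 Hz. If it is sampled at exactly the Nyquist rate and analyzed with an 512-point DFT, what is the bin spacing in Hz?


Step 1 — Nyquist sampling rate:
fs = 2 * fmax = 2 * 49042.0 = 98084.0 Hz

Step 2 — DFT bin spacing:
df = fs / N = 98084.0 / 512 = 191.5703 Hz

191.5703 Hz


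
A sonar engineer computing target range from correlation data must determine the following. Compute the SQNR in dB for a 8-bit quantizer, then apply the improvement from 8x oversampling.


Step 1 — baseline SQNR at Nyquist:
SQNR_base = 6.02*N + 1.76
          = 6.02*8 + 1.76
          = 49.92 dB

Step 2 — oversampling processing gain:
G = 10*log10(OSR) = 10*log10(8) = 9.03 dB

Step 3 — total:
SQNR_total = 49.92 + 9.03 = 58.95 dB

Base SQNR = 49.92 dB; oversampled SQNR = 58.95 dB


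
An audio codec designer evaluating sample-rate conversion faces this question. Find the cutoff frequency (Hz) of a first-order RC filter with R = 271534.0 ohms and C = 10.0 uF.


Cutoff frequency of a first-order RC filter:
fc = 1 / (2 * pi * R * C)
C = 10.0 uF = 1e-05 F
fc = 1 / (2 * pi * 271534.0 * 1e-05)
   = 1 / 17.060984391997
   = 0.058613 Hz

0.058613 Hz


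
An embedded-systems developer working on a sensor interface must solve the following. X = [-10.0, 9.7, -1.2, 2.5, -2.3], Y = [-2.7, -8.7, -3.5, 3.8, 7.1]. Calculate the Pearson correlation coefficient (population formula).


Pearson correlation coefficient (population):
r = cov(X,Y) / (std(X) * std(Y))
Mean X = -0.26, Mean Y = -0.8
Cov(X,Y) = -12.212
Std(X) = 6.430117, Std(Y) = 5.601428
r = -0.3391

-0.3391


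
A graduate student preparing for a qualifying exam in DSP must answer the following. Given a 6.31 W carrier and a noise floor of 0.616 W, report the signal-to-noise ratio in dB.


SNR in decibels:
SNR = 10 * log10(Ps / Pn)
    = 10 * log10(6.31 / 0.616)
    = 10 * log10(10.2435)
    = 10 * 1.0104
    = 10.1 dB

10.1 dB


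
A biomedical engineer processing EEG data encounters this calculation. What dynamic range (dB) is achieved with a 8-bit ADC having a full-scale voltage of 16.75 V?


Dynamic range from full-scale to LSB:
V_min = V_max / 2^bits = 16.75 / 2^8
DR = 20 * log10(V_max / V_min)
   = 20 * log10(2^8)
   = 20 * 8 * log10(2)
   = 48.16 dB

48.16 dB


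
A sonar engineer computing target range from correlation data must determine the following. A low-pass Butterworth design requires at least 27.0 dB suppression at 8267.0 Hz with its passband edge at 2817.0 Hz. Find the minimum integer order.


Butterworth filter order formula:
n = log10(10^(A/10) - 1) / (2 * log10(f_stop/f_pass))
10^(27.0/10) - 1 = 500.1872
f_stop/f_pass = 8267.0 / 2817.0 = 2.9347
n = 2.8864 -> ceil = 3

3


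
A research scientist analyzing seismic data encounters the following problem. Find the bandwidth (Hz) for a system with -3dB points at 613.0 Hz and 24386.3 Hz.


Bandwidth is the difference of -3dB frequencies:
BW = f_high - f_low
   = 24386.3 - 613.0
   = 23773.3 Hz

23773.3 Hz


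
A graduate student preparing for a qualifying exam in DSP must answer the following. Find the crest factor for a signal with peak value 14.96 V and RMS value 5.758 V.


Crest factor is the ratio of peak to RMS:
CF = V_peak / V_rms
   = 14.96 / 5.758
   = 2.5981

2.5981


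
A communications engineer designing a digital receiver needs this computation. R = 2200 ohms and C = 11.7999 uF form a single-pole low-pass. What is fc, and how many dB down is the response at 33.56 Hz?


Step 1 — cutoff frequency:
fc = 1 / (2*pi*R*C)
C = 11.7999 uF = 1.17999e-05 F
fc = 1 / (2*pi*2200*1.17999e-05)
   = 6.13083 Hz

Step 2 — magnitude at f = 33.56 Hz:
|H(f)| = 1 / sqrt(1 + (f/fc)^2)
f/fc = 33.56 / 6.13083 = 5.473973
|H| = 1 / sqrt(1 + 29.96438) = 0.1797086
|H|_dB = 20*log10(0.1797086) = -14.91 dB

fc = 6.13083 Hz; |H(33.56 Hz)| = -14.91 dB


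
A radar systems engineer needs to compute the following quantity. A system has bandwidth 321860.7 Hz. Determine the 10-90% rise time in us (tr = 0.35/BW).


Rise time from bandwidth relationship:
tr = 0.35 / BW
   = 0.35 / 321860.7
   = 1.087426952e-06 s
   = 1.0874 us

1.0874 us


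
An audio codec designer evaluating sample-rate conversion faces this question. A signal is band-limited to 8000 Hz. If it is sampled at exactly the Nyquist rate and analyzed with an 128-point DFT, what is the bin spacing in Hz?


Step 1 — Nyquist sampling rate:
fs = 2 * fmax = 2 * 8000 = 16000 Hz

Step 2 — DFT bin spacing:
df = fs / N = 16000 / 128 = 125.0 Hz

125.0 Hz


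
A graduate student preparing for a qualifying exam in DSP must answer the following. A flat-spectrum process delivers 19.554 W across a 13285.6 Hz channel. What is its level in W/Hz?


Power spectral density:
PSD = P / BW
    = 19.554 / 13285.6
    = 0.00147182 W/Hz

0.00147182 W/Hz


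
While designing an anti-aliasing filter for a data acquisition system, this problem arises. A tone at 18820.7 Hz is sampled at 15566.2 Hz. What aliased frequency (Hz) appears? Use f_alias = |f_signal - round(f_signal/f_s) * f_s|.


Compute the nearest integer multiple of fs to the signal:
n = round(18820.7 / 15566.2) = 1
f_alias = |18820.7 - 1 * 15566.2|
        = |18820.7 - 15566.2|
        = 3254.5 Hz

3254.5


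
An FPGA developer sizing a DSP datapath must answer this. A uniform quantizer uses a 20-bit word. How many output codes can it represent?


Number of quantization levels = 2^N
= 2^20
= 1048576

1048576
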